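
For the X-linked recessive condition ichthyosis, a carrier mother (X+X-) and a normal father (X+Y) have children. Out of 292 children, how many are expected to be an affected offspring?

Cross: X+X- × X+Y
Offspring: 1 X+X+, 1 X+Y, 1 X+X-, 1 X-Y
Probability of an affected offspring: 1/4
Expected count = 1/4 × 292 = 73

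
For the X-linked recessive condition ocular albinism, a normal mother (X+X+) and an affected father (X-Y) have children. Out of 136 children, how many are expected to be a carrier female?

Cross: X+X+ × X-Y
Offspring: 2 X+X-, 2 X+Y
Probability of a carrier female: 2/4 = 1/2
Expected count = 1/2 × 136 = 68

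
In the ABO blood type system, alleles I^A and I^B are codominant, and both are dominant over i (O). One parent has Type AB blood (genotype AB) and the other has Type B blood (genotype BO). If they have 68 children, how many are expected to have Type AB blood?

Cross: AB × BO
Possible offspring genotypes: 1 AB, 1 AO, 1 BB, 1 BO
Blood type counts: 1 Type AB, 1 Type A, 2 Type B
Probability of Type AB: 1/4
Expected count = 1/4 × 68 = 17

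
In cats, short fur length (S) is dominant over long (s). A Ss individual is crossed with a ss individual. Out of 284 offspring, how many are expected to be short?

Punnett square for Ss × ss:
Offspring genotypes: 2 Ss, 2 ss
short: 2, long: 2
short: 2 out of 4 → fraction 1/2
Expected count = 1/2 × 284 = 142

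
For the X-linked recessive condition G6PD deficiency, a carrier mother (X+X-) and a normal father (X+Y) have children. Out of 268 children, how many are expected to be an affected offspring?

Cross: X+X- × X+Y
Offspring: 1 X+X+, 1 X+Y, 1 X+X-, 1 X-Y
Probability of an affected offspring: 1/4
Expected count = 1/4 × 268 = 67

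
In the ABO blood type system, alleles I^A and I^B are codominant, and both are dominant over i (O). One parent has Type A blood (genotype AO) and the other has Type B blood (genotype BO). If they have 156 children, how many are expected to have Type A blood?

Cross: AO × BO
Possible offspring genotypes: 1 AB, 1 AO, 1 BO, 1 OO
Blood type counts: 1 Type AB, 1 Type A, 1 Type B, 1 Type O
Probability of Type A: 1/4
Expected count = 1/4 × 156 = 39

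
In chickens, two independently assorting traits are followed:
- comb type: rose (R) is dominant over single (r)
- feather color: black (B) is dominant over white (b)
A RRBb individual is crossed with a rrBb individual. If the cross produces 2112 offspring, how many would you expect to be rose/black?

Dihybrid cross RRBb × rrBb — consider each gene separately:
comb type: RR × rr → 4 Rr → 4 R_ (out of 4)
feather color: Bb × Bb → 1 BB, 2 Bb, 1 bb → 3 B_ : 1 bb (out of 4)
Combine (counts out of 4 × 4 = 16): rose/black (R_B_) = 4×3 = 12; rose/white (R_bb) = 4×1 = 4
Phenotype counts (out of 16): 12 rose/black, 4 rose/white
rose/black: 12 out of 16 → fraction 3/4
Expected count = 3/4 × 2112 = 1584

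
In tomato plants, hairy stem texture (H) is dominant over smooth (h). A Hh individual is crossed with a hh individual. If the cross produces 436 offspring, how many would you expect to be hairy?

Punnett square for Hh × hh:
Offspring genotypes: 2 Hh, 2 hh
hairy: 2, smooth: 2
hairy: 2 out of 4 → fraction 1/2
Expected count = 1/2 × 436 = 218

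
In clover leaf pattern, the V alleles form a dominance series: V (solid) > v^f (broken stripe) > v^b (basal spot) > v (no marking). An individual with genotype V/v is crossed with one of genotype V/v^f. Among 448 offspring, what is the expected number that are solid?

Cross: V/v × V/v^f
Allele dominance: V > v^f > v^b > v
Offspring genotypes: 1 V/V, 1 V/v^f, 1 V/v, 1 v^f/v
Phenotype counts: 3 solid, 1 broken stripe
solid: 3 out of 4 → fraction 3/4
Expected count = 3/4 × 448 = 336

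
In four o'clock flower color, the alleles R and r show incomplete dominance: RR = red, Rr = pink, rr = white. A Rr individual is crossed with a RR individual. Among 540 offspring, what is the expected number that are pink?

Punnett square for Rr × RR:
Offspring genotypes: 2 RR, 2 Rr
Phenotype counts: 2 red, 2 pink
pink: 2 out of 4 → fraction 1/2
Expected count = 1/2 × 540 = 270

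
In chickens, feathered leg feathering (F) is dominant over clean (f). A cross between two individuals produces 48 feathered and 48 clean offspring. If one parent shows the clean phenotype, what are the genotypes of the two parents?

Observed offspring: 48 feathered, 48 clean
The observed ratio simplifies to 1:1. One parent shows clean, so its genotype must be ff. A 1:1 offspring split requires the other parent to be heterozygous (Ff).
Parent genotypes: ff × Ff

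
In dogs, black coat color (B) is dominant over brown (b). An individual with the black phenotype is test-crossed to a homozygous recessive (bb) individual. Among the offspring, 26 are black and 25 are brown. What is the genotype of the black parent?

Test cross: ? × bb
Offspring: 26 black, 25 brown — approximately 1:1.
A 1:1 ratio in a test cross indicates the unknown parent is heterozygous (Bb).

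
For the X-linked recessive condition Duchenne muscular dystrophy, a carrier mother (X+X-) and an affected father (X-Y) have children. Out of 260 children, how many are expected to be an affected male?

Cross: X+X- × X-Y
Offspring: 1 X+X-, 1 X+Y, 1 X-X-, 1 X-Y
Probability of an affected male: 1/4
Expected count = 1/4 × 260 = 65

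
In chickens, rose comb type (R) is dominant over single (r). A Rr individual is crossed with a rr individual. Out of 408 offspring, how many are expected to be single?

Punnett square for Rr × rr:
Offspring genotypes: 2 Rr, 2 rr
rose: 2, single: 2
single: 2 out of 4 → fraction 1/2
Expected count = 1/2 × 408 = 204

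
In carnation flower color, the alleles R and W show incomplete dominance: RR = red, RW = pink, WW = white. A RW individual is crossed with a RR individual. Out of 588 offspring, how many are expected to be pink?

Punnett square for RW × RR:
Offspring genotypes: 2 RR, 2 RW
Phenotype counts: 2 red, 2 pink
pink: 2 out of 4 → fraction 1/2
Expected count = 1/2 × 588 = 294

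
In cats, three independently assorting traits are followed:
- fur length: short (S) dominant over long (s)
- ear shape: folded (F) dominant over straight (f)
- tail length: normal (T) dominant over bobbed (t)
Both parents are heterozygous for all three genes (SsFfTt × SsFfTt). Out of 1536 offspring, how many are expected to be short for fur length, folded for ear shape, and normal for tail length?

Trihybrid cross: SsFfTt × SsFfTt
Each trait segregates independently with a 3:1 phenotypic ratio, so each gene contributes 3/4 (dominant) or 1/4 (recessive).
Target: short (fur length), folded (ear shape), normal (tail length)
Probability = product of independent per-trait probabilities
= 3/4 × 3/4 × 3/4 = 27/64
Expected count = 27/64 × 1536 = 648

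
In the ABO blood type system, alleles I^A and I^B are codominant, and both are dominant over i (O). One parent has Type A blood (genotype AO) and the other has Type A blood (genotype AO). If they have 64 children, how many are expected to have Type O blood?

Cross: AO × AO
Possible offspring genotypes: 1 AA, 2 AO, 1 OO
Blood type counts: 3 Type A, 1 Type O
Probability of Type O: 1/4
Expected count = 1/4 × 64 = 16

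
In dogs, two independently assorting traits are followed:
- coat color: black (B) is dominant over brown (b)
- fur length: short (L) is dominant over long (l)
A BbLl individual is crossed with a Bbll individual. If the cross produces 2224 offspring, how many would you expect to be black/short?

Dihybrid cross BbLl × Bbll — consider each gene separately:
coat color: Bb × Bb → 1 BB, 2 Bb, 1 bb → 3 B_ : 1 bb (out of 4)
fur length: Ll × ll → 2 Ll, 2 ll → 2 L_ : 2 ll (out of 4)
Combine (counts out of 4 × 4 = 16): black/short (B_L_) = 3×2 = 6; black/long (B_ll) = 3×2 = 6; brown/short (bbL_) = 1×2 = 2; brown/long (bbll) = 1×2 = 2
Phenotype counts (out of 16): 6 black/short, 6 black/long, 2 brown/short, 2 brown/long
black/short: 6 out of 16 → fraction 3/8
Expected count = 3/8 × 2224 = 834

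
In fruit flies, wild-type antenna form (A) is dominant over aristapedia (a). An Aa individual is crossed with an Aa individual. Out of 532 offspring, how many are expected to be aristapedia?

Punnett square for Aa × Aa:
Offspring genotypes: 1 AA, 2 Aa, 1 aa
wild-type: 3, aristapedia: 1
aristapedia: 1 out of 4 → fraction 1/4
Expected count = 1/4 × 532 = 133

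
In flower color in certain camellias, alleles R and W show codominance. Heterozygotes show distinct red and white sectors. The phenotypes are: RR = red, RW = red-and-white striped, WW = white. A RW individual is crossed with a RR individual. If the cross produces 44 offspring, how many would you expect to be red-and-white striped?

Punnett square for RW × RR:
Offspring genotypes: 2 RR, 2 RW
Phenotype counts: 2 red, 2 red-and-white striped
red-and-white striped: 2 out of 4 → fraction 1/2
Expected count = 1/2 × 44 = 22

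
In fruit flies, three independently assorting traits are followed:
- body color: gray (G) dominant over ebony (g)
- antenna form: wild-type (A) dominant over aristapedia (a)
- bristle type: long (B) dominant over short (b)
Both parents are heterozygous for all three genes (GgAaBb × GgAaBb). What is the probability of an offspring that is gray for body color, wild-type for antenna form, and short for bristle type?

Trihybrid cross: GgAaBb × GgAaBb
Each trait segregates independently with a 3:1 phenotypic ratio, so each gene contributes 3/4 (dominant) or 1/4 (recessive).
Target: gray (body color), wild-type (antenna form), short (bristle type)
Probability = product of independent per-trait probabilities
= 3/4 × 3/4 × 1/4 = 9/64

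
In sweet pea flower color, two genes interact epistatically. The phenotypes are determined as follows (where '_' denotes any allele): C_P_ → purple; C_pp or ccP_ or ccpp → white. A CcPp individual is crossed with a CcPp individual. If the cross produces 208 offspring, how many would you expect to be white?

Cross: CcPp × CcPp — consider each gene separately:
C gene: Cc × Cc → 1 CC, 2 Cc, 1 cc → 3 C_ : 1 cc (out of 4)
P gene: Pp × Pp → 1 PP, 2 Pp, 1 pp → 3 P_ : 1 pp (out of 4)
Genotype classes (out of 4 × 4 = 16): C_P_ = 3×3 = 9; C_pp = 3×1 = 3; ccP_ = 1×3 = 3; ccpp = 1×1 = 1
Apply the phenotype rules: C_P_ (9) → purple; C_pp (3) + ccP_ (3) + ccpp (1) → white
Phenotype counts (out of 16): 9 purple, 7 white
white: 7 out of 16 → fraction 7/16
Expected count = 7/16 × 208 = 91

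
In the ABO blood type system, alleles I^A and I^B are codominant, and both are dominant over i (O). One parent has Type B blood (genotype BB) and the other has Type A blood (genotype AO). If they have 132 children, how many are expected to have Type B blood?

Cross: BB × AO
Possible offspring genotypes: 2 AB, 2 BO
Blood type counts: 2 Type AB, 2 Type B
Probability of Type B: 2/4 = 1/2
Expected count = 1/2 × 132 = 66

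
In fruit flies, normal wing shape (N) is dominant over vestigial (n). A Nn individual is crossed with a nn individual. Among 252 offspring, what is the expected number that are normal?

Punnett square for Nn × nn:
Offspring genotypes: 2 Nn, 2 nn
normal: 2, vestigial: 2
normal: 2 out of 4 → fraction 1/2
Expected count = 1/2 × 252 = 126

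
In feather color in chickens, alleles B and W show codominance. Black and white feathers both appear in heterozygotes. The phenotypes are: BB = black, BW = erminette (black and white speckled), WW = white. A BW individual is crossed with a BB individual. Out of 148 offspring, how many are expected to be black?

Punnett square for BW × BB:
Offspring genotypes: 2 BB, 2 BW
Phenotype counts: 2 black, 2 erminette (black and white speckled)
black: 2 out of 4 → fraction 1/2
Expected count = 1/2 × 148 = 74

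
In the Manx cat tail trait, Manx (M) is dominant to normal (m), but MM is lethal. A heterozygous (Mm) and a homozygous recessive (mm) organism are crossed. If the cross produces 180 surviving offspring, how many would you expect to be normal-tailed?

Cross: Mm × mm
Punnett square offspring (before lethality): 2 Mm, 2 mm
No MM offspring are produced in this cross.
normal-tailed: 2 out of 4 → fraction 1/2
Expected count = 1/2 × 180 = 90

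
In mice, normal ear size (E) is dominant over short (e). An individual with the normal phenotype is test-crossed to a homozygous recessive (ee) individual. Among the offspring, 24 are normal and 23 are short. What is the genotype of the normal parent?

Test cross: ? × ee
Offspring: 24 normal, 23 short — approximately 1:1.
A 1:1 ratio in a test cross indicates the unknown parent is heterozygous (Ee).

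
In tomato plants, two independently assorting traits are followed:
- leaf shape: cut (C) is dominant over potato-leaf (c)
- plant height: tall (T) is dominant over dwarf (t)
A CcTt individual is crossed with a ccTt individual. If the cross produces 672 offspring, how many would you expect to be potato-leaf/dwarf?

Dihybrid cross CcTt × ccTt — consider each gene separately:
leaf shape: Cc × cc → 2 Cc, 2 cc → 2 C_ : 2 cc (out of 4)
plant height: Tt × Tt → 1 TT, 2 Tt, 1 tt → 3 T_ : 1 tt (out of 4)
Combine (counts out of 4 × 4 = 16): cut/tall (C_T_) = 2×3 = 6; cut/dwarf (C_tt) = 2×1 = 2; potato-leaf/tall (ccT_) = 2×3 = 6; potato-leaf/dwarf (cctt) = 2×1 = 2
Phenotype counts (out of 16): 6 cut/tall, 2 cut/dwarf, 6 potato-leaf/tall, 2 potato-leaf/dwarf
potato-leaf/dwarf: 2 out of 16 → fraction 1/8
Expected count = 1/8 × 672 = 84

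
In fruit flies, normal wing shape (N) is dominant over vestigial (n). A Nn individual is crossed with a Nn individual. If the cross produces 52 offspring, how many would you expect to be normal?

Punnett square for Nn × Nn:
Offspring genotypes: 1 NN, 2 Nn, 1 nn
normal: 3, vestigial: 1
normal: 3 out of 4 → fraction 3/4
Expected count = 3/4 × 52 = 39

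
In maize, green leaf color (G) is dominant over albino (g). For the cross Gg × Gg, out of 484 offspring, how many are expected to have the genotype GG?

Punnett square for Gg × Gg:
Offspring genotypes: 1 GG, 2 Gg, 1 gg
Total offspring: 4
Count with target: 1
Probability: 1/4
Expected count = 1/4 × 484 = 121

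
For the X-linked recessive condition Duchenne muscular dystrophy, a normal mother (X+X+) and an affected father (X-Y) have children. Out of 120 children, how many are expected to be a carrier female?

Cross: X+X+ × X-Y
Offspring: 2 X+X-, 2 X+Y
Probability of a carrier female: 2/4 = 1/2
Expected count = 1/2 × 120 = 60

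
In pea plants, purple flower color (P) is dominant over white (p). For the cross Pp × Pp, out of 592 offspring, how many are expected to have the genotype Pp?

Punnett square for Pp × Pp:
Offspring genotypes: 1 PP, 2 Pp, 1 pp
Total offspring: 4
Count with target: 2
Probability: 2/4 = 1/2
Expected count = 1/2 × 592 = 296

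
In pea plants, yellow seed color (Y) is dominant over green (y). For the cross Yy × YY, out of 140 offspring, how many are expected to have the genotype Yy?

Punnett square for Yy × YY:
Offspring genotypes: 2 YY, 2 Yy
Total offspring: 4
Count with target: 2
Probability: 2/4 = 1/2
Expected count = 1/2 × 140 = 70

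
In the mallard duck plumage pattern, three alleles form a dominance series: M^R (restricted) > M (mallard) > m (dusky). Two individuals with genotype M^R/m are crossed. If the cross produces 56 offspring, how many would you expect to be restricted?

Cross: M^R/m × M^R/m
Allele dominance: M^R > M > m
Offspring genotypes: 1 M^R/M^R, 2 M^R/m, 1 m/m
Phenotype counts: 3 restricted, 1 dusky
restricted: 3 out of 4 → fraction 3/4
Expected count = 3/4 × 56 = 42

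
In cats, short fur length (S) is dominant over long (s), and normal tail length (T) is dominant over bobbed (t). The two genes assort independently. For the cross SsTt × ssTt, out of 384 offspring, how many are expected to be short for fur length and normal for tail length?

Dihybrid cross SsTt × ssTt — consider each gene separately:
fur length: Ss × ss → 2 Ss, 2 ss → 2 S_ : 2 ss (out of 4)
tail length: Tt × Tt → 1 TT, 2 Tt, 1 tt → 3 T_ : 1 tt (out of 4)
Looking for: short (S_) and normal (T_)
P(short) = 2/4, P(normal) = 3/4
P(both) = 2/4 × 3/4 = 6/16 = 3/8
Expected count = 3/8 × 384 = 144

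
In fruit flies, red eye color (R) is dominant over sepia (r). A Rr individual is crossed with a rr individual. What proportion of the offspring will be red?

Punnett square for Rr × rr:
Offspring genotypes: 2 Rr, 2 rr
red: 2, sepia: 2
red: 2 out of 4
Probability: 2/4 = 1/2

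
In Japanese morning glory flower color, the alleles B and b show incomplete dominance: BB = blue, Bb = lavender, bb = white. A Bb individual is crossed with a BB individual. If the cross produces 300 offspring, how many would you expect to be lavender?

Punnett square for Bb × BB:
Offspring genotypes: 2 BB, 2 Bb
Phenotype counts: 2 blue, 2 lavender
lavender: 2 out of 4 → fraction 1/2
Expected count = 1/2 × 300 = 150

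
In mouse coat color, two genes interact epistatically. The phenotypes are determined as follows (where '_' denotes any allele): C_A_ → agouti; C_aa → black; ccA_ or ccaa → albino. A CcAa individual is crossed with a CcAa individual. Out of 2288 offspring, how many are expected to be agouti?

Cross: CcAa × CcAa — consider each gene separately:
C gene: Cc × Cc → 1 CC, 2 Cc, 1 cc → 3 C_ : 1 cc (out of 4)
A gene: Aa × Aa → 1 AA, 2 Aa, 1 aa → 3 A_ : 1 aa (out of 4)
Genotype classes (out of 4 × 4 = 16): C_A_ = 3×3 = 9; C_aa = 3×1 = 3; ccA_ = 1×3 = 3; ccaa = 1×1 = 1
Apply the phenotype rules: C_A_ (9) → agouti; C_aa (3) → black; ccA_ (3) + ccaa (1) → albino
Phenotype counts (out of 16): 9 agouti, 3 black, 4 albino
agouti: 9 out of 16 → fraction 9/16
Expected count = 9/16 × 2288 = 1287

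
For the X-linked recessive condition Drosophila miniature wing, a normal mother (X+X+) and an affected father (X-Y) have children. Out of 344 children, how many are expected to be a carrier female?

Cross: X+X+ × X-Y
Offspring: 2 X+X-, 2 X+Y
Probability of a carrier female: 2/4 = 1/2
Expected count = 1/2 × 344 = 172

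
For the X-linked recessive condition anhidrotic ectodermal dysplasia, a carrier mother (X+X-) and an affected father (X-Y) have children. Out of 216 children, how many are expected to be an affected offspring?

Cross: X+X- × X-Y
Offspring: 1 X+X-, 1 X+Y, 1 X-X-, 1 X-Y
Probability of an affected offspring: 2/4 = 1/2
Expected count = 1/2 × 216 = 108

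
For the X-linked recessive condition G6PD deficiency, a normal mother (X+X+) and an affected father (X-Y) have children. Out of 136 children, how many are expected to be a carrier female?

Cross: X+X+ × X-Y
Offspring: 2 X+X-, 2 X+Y
Probability of a carrier female: 2/4 = 1/2
Expected count = 1/2 × 136 = 68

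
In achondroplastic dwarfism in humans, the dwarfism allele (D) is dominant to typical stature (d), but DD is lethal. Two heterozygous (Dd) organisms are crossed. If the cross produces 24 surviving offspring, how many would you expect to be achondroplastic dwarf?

Cross: Dd × Dd
Punnett square offspring (before lethality): 1 DD, 2 Dd, 1 dd
The DD genotype is lethal (embryos die); surviving offspring: 2 Dd, 1 dd
achondroplastic dwarf: 2 out of 3 → fraction 2/3
Expected count = 2/3 × 24 = 16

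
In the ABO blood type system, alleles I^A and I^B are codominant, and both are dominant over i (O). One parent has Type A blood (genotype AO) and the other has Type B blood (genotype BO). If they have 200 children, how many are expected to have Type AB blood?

Cross: AO × BO
Possible offspring genotypes: 1 AB, 1 AO, 1 BO, 1 OO
Blood type counts: 1 Type AB, 1 Type A, 1 Type B, 1 Type O
Probability of Type AB: 1/4
Expected count = 1/4 × 200 = 50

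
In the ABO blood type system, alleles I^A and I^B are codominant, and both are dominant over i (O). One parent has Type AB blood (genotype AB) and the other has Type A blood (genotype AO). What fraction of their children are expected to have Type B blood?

Cross: AB × AO
Possible offspring genotypes: 1 AA, 1 AO, 1 AB, 1 BO
Blood type counts: 2 Type A, 1 Type AB, 1 Type B
Probability of Type B: 1/4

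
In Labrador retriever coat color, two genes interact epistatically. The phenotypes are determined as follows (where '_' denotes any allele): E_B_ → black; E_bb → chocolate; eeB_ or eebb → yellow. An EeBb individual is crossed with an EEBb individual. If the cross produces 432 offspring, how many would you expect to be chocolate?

Cross: EeBb × EEBb — consider each gene separately:
E gene: Ee × EE → 2 EE, 2 Ee → 4 E_ (out of 4)
B gene: Bb × Bb → 1 BB, 2 Bb, 1 bb → 3 B_ : 1 bb (out of 4)
Genotype classes (out of 4 × 4 = 16): E_B_ = 4×3 = 12; E_bb = 4×1 = 4
Apply the phenotype rules: E_B_ (12) → black; E_bb (4) → chocolate
Phenotype counts (out of 16): 12 black, 4 chocolate
chocolate: 4 out of 16 → fraction 1/4
Expected count = 1/4 × 432 = 108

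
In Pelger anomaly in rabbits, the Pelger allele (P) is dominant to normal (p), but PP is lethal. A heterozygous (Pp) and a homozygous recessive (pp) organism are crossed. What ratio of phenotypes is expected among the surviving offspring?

Cross: Pp × pp
Punnett square offspring (before lethality): 2 Pp, 2 pp
No PP offspring are produced in this cross.
Ratio: 1 Pelger : 1 normal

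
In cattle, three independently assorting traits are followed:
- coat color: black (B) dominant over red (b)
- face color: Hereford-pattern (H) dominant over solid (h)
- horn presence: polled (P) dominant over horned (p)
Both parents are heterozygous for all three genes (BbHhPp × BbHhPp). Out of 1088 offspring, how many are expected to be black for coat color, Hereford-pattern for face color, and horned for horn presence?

Trihybrid cross: BbHhPp × BbHhPp
Each trait segregates independently with a 3:1 phenotypic ratio, so each gene contributes 3/4 (dominant) or 1/4 (recessive).
Target: black (coat color), Hereford-pattern (face color), horned (horn presence)
Probability = product of independent per-trait probabilities
= 3/4 × 3/4 × 1/4 = 9/64
Expected count = 9/64 × 1088 = 153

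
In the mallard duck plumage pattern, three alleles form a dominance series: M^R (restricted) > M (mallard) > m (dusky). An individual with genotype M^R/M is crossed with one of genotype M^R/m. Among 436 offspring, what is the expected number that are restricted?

Cross: M^R/M × M^R/m
Allele dominance: M^R > M > m
Offspring genotypes: 1 M^R/M^R, 1 M^R/m, 1 M^R/M, 1 M/m
Phenotype counts: 3 restricted, 1 mallard
restricted: 3 out of 4 → fraction 3/4
Expected count = 3/4 × 436 = 327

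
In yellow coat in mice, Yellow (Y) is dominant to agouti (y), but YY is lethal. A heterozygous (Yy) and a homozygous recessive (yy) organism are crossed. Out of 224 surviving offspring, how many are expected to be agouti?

Cross: Yy × yy
Punnett square offspring (before lethality): 2 Yy, 2 yy
No YY offspring are produced in this cross.
agouti: 2 out of 4 → fraction 1/2
Expected count = 1/2 × 224 = 112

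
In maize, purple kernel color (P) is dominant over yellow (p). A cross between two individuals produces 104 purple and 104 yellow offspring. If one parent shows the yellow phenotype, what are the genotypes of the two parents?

Observed offspring: 104 purple, 104 yellow
The observed ratio simplifies to 1:1. One parent shows yellow, so its genotype must be pp. A 1:1 offspring split requires the other parent to be heterozygous (Pp).
Parent genotypes: pp × Pp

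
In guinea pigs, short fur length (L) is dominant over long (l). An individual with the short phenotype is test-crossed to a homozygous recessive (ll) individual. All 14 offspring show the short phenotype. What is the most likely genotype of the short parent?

Test cross: ? × ll
All offspring are short.
If the unknown parent were heterozygous (Ll), about half of 14 offspring would be long; none are. The unknown parent is most likely homozygous dominant (LL).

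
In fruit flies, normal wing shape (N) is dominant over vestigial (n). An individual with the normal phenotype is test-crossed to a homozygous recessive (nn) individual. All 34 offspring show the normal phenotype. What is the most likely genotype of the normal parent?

Test cross: ? × nn
All offspring are normal.
If the unknown parent were heterozygous (Nn), about half of 34 offspring would be vestigial; none are. The unknown parent is most likely homozygous dominant (NN).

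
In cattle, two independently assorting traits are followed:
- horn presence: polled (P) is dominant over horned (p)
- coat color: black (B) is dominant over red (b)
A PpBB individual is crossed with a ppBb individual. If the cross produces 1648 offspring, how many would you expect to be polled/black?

Dihybrid cross PpBB × ppBb — consider each gene separately:
horn presence: Pp × pp → 2 Pp, 2 pp → 2 P_ : 2 pp (out of 4)
coat color: BB × Bb → 2 BB, 2 Bb → 4 B_ (out of 4)
Combine (counts out of 4 × 4 = 16): polled/black (P_B_) = 2×4 = 8; horned/black (ppB_) = 2×4 = 8
Phenotype counts (out of 16): 8 polled/black, 8 horned/black
polled/black: 8 out of 16 → fraction 1/2
Expected count = 1/2 × 1648 = 824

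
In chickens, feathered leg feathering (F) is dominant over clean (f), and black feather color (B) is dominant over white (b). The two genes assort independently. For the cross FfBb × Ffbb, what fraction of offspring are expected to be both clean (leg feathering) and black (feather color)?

Dihybrid cross FfBb × Ffbb — consider each gene separately:
leg feathering: Ff × Ff → 1 FF, 2 Ff, 1 ff → 3 F_ : 1 ff (out of 4)
feather color: Bb × bb → 2 Bb, 2 bb → 2 B_ : 2 bb (out of 4)
Looking for: clean (ff) and black (B_)
P(clean) = 1/4, P(black) = 2/4
P(both) = 1/4 × 2/4 = 2/16 = 1/8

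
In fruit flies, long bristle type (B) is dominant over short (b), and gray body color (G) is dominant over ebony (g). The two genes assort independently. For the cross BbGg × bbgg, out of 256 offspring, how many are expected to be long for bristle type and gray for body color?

Dihybrid cross BbGg × bbgg — consider each gene separately:
bristle type: Bb × bb → 2 Bb, 2 bb → 2 B_ : 2 bb (out of 4)
body color: Gg × gg → 2 Gg, 2 gg → 2 G_ : 2 gg (out of 4)
Looking for: long (B_) and gray (G_)
P(long) = 2/4, P(gray) = 2/4
P(both) = 2/4 × 2/4 = 4/16 = 1/4
Expected count = 1/4 × 256 = 64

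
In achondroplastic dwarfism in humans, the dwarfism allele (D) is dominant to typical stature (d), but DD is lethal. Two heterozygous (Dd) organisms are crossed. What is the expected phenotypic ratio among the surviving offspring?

Cross: Dd × Dd
Punnett square offspring (before lethality): 1 DD, 2 Dd, 1 dd
The DD genotype is lethal (embryos die); surviving offspring: 2 Dd, 1 dd
Ratio: 2 achondroplastic dwarf : 1 typical stature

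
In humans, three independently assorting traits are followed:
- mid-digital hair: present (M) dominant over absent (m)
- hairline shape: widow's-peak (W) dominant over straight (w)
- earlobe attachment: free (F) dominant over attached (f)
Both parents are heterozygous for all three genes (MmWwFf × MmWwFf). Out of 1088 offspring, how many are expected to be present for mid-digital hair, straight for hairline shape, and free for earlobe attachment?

Trihybrid cross: MmWwFf × MmWwFf
Each trait segregates independently with a 3:1 phenotypic ratio, so each gene contributes 3/4 (dominant) or 1/4 (recessive).
Target: present (mid-digital hair), straight (hairline shape), free (earlobe attachment)
Probability = product of independent per-trait probabilities
= 3/4 × 1/4 × 3/4 = 9/64
Expected count = 9/64 × 1088 = 153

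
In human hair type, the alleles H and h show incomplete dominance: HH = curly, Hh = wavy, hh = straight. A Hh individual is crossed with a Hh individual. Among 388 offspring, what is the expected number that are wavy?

Punnett square for Hh × Hh:
Offspring genotypes: 1 HH, 2 Hh, 1 hh
Phenotype counts: 1 curly, 2 wavy, 1 straight
wavy: 2 out of 4 → fraction 1/2
Expected count = 1/2 × 388 = 194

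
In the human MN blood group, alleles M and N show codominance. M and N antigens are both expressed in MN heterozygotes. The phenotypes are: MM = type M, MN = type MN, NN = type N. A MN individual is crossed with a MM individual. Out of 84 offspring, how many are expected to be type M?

Punnett square for MN × MM:
Offspring genotypes: 2 MM, 2 MN
Phenotype counts: 2 type M, 2 type MN
type M: 2 out of 4 → fraction 1/2
Expected count = 1/2 × 84 = 42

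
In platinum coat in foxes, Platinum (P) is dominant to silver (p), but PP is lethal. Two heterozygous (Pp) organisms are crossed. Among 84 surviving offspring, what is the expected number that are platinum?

Cross: Pp × Pp
Punnett square offspring (before lethality): 1 PP, 2 Pp, 1 pp
The PP genotype is lethal (embryos die); surviving offspring: 2 Pp, 1 pp
platinum: 2 out of 3 → fraction 2/3
Expected count = 2/3 × 84 = 56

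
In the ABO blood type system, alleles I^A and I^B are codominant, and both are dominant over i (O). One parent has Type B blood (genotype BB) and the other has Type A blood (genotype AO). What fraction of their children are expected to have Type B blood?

Cross: BB × AO
Possible offspring genotypes: 2 AB, 2 BO
Blood type counts: 2 Type AB, 2 Type B
Probability of Type B: 2/4 = 1/2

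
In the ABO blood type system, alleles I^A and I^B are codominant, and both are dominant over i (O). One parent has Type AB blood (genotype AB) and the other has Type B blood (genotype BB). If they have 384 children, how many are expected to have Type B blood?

Cross: AB × BB
Possible offspring genotypes: 2 AB, 2 BB
Blood type counts: 2 Type AB, 2 Type B
Probability of Type B: 2/4 = 1/2
Expected count = 1/2 × 384 = 192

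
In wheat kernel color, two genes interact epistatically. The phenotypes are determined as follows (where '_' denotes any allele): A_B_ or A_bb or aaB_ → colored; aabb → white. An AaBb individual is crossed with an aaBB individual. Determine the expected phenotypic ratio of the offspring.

Cross: AaBb × aaBB — consider each gene separately:
A gene: Aa × aa → 2 Aa, 2 aa → 2 A_ : 2 aa (out of 4)
B gene: Bb × BB → 2 BB, 2 Bb → 4 B_ (out of 4)
Genotype classes (out of 4 × 4 = 16): A_B_ = 2×4 = 8; aaB_ = 2×4 = 8
Apply the phenotype rules: A_B_ (8) + aaB_ (8) → colored
Phenotype counts (out of 16): 16 colored
Ratio: all colored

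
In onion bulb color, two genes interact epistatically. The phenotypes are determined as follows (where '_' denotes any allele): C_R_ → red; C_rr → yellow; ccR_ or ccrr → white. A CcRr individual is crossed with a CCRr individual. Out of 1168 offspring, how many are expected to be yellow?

Cross: CcRr × CCRr — consider each gene separately:
C gene: Cc × CC → 2 CC, 2 Cc → 4 C_ (out of 4)
R gene: Rr × Rr → 1 RR, 2 Rr, 1 rr → 3 R_ : 1 rr (out of 4)
Genotype classes (out of 4 × 4 = 16): C_R_ = 4×3 = 12; C_rr = 4×1 = 4
Apply the phenotype rules: C_R_ (12) → red; C_rr (4) → yellow
Phenotype counts (out of 16): 12 red, 4 yellow
yellow: 4 out of 16 → fraction 1/4
Expected count = 1/4 × 1168 = 292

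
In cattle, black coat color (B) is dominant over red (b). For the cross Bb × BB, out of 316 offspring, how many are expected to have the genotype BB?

Punnett square for Bb × BB:
Offspring genotypes: 2 BB, 2 Bb
Total offspring: 4
Count with target: 2
Probability: 2/4 = 1/2
Expected count = 1/2 × 316 = 158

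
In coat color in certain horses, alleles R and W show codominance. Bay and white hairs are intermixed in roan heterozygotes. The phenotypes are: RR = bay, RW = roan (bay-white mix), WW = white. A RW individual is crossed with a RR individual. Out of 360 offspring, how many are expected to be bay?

Punnett square for RW × RR:
Offspring genotypes: 2 RR, 2 RW
Phenotype counts: 2 bay, 2 roan (bay-white mix)
bay: 2 out of 4 → fraction 1/2
Expected count = 1/2 × 360 = 180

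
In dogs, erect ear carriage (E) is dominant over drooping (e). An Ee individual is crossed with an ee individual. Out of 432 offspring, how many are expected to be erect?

Punnett square for Ee × ee:
Offspring genotypes: 2 Ee, 2 ee
erect: 2, drooping: 2
erect: 2 out of 4 → fraction 1/2
Expected count = 1/2 × 432 = 216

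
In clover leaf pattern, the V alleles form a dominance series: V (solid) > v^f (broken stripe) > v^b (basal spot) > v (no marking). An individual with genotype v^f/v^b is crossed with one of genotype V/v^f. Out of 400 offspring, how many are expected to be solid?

Cross: v^f/v^b × V/v^f
Allele dominance: V > v^f > v^b > v
Offspring genotypes: 1 V/v^f, 1 v^f/v^f, 1 V/v^b, 1 v^f/v^b
Phenotype counts: 2 solid, 2 broken stripe
solid: 2 out of 4 → fraction 1/2
Expected count = 1/2 × 400 = 200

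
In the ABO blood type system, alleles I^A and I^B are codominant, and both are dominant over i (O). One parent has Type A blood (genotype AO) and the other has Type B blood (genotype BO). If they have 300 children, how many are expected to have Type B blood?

Cross: AO × BO
Possible offspring genotypes: 1 AB, 1 AO, 1 BO, 1 OO
Blood type counts: 1 Type AB, 1 Type A, 1 Type B, 1 Type O
Probability of Type B: 1/4
Expected count = 1/4 × 300 = 75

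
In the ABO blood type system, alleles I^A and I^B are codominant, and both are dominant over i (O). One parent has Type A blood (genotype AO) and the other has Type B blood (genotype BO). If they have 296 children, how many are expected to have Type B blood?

Cross: AO × BO
Possible offspring genotypes: 1 AB, 1 AO, 1 BO, 1 OO
Blood type counts: 1 Type AB, 1 Type A, 1 Type B, 1 Type O
Probability of Type B: 1/4
Expected count = 1/4 × 296 = 74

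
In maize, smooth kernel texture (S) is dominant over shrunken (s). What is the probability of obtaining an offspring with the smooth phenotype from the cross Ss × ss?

Punnett square for Ss × ss:
Offspring genotypes: 2 Ss, 2 ss
Total offspring: 4
Count with target: 2
Probability: 2/4 = 1/2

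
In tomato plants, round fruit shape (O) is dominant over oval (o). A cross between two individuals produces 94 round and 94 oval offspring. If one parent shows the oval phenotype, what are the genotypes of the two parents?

Observed offspring: 94 round, 94 oval
The observed ratio simplifies to 1:1. One parent shows oval, so its genotype must be oo. A 1:1 offspring split requires the other parent to be heterozygous (Oo).
Parent genotypes: oo × Oo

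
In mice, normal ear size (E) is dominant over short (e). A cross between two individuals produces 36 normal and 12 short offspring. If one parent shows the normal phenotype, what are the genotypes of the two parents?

Observed offspring: 36 normal, 12 short
The observed ratio simplifies to 3:1. Short (ee) offspring appear, so each parent must contribute one e allele. The parent stated to show normal carries E, so it is Ee. The other parent is then either Ee or ee: Ee × ee would give a 1:1 split, whereas Ee × Ee gives 3:1 — matching the data. So both parents are heterozygous (Ee × Ee).
Parent genotypes: Ee × Ee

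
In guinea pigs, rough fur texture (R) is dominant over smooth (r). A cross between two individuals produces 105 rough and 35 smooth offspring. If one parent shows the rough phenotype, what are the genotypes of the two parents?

Observed offspring: 105 rough, 35 smooth
The observed ratio simplifies to 3:1. Smooth (rr) offspring appear, so each parent must contribute one r allele. The parent stated to show rough carries R, so it is Rr. The other parent is then either Rr or rr: Rr × rr would give a 1:1 split, whereas Rr × Rr gives 3:1 — matching the data. So both parents are heterozygous (Rr × Rr).
Parent genotypes: Rr × Rr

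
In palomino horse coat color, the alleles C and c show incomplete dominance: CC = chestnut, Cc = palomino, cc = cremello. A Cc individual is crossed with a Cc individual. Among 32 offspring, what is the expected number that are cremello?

Punnett square for Cc × Cc:
Offspring genotypes: 1 CC, 2 Cc, 1 cc
Phenotype counts: 1 chestnut, 2 palomino, 1 cremello
cremello: 1 out of 4 → fraction 1/4
Expected count = 1/4 × 32 = 8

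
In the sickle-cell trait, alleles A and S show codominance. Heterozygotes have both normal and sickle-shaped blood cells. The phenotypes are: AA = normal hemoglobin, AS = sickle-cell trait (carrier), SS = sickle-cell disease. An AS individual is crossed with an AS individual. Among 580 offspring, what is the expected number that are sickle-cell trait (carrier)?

Punnett square for AS × AS:
Offspring genotypes: 1 AA, 2 AS, 1 SS
Phenotype counts: 1 normal hemoglobin, 2 sickle-cell trait (carrier), 1 sickle-cell disease
sickle-cell trait (carrier): 2 out of 4 → fraction 1/2
Expected count = 1/2 × 580 = 290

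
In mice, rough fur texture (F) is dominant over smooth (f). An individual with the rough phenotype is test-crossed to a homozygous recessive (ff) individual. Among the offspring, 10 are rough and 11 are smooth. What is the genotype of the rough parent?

Test cross: ? × ff
Offspring: 10 rough, 11 smooth — approximately 1:1.
A 1:1 ratio in a test cross indicates the unknown parent is heterozygous (Ff).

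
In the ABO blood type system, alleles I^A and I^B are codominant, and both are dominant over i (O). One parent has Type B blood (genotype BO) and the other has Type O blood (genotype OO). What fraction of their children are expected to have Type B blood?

Cross: BO × OO
Possible offspring genotypes: 2 BO, 2 OO
Blood type counts: 2 Type B, 2 Type O
Probability of Type B: 2/4 = 1/2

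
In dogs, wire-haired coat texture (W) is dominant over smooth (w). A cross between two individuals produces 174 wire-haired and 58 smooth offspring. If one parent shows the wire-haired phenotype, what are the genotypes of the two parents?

Observed offspring: 174 wire-haired, 58 smooth
The observed ratio simplifies to 3:1. Smooth (ww) offspring appear, so each parent must contribute one w allele. The parent stated to show wire-haired carries W, so it is Ww. The other parent is then either Ww or ww: Ww × ww would give a 1:1 split, whereas Ww × Ww gives 3:1 — matching the data. So both parents are heterozygous (Ww × Ww).
Parent genotypes: Ww × Ww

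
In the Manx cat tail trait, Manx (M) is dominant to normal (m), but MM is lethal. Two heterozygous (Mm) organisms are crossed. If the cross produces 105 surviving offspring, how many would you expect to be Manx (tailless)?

Cross: Mm × Mm
Punnett square offspring (before lethality): 1 MM, 2 Mm, 1 mm
The MM genotype is lethal (embryos die); surviving offspring: 2 Mm, 1 mm
Manx (tailless): 2 out of 3 → fraction 2/3
Expected count = 2/3 × 105 = 70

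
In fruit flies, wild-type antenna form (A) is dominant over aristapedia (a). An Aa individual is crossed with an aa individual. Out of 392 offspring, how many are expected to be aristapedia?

Punnett square for Aa × aa:
Offspring genotypes: 2 Aa, 2 aa
wild-type: 2, aristapedia: 2
aristapedia: 2 out of 4 → fraction 1/2
Expected count = 1/2 × 392 = 196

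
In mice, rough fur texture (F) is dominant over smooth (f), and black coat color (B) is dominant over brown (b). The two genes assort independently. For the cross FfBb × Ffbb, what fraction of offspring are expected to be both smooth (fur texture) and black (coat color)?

Dihybrid cross FfBb × Ffbb — consider each gene separately:
fur texture: Ff × Ff → 1 FF, 2 Ff, 1 ff → 3 F_ : 1 ff (out of 4)
coat color: Bb × bb → 2 Bb, 2 bb → 2 B_ : 2 bb (out of 4)
Looking for: smooth (ff) and black (B_)
P(smooth) = 1/4, P(black) = 2/4
P(both) = 1/4 × 2/4 = 2/16 = 1/8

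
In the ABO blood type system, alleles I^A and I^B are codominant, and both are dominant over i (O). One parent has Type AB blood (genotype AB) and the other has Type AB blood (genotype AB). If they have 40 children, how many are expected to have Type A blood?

Cross: AB × AB
Possible offspring genotypes: 1 AA, 2 AB, 1 BB
Blood type counts: 1 Type A, 2 Type AB, 1 Type B
Probability of Type A: 1/4
Expected count = 1/4 × 40 = 10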